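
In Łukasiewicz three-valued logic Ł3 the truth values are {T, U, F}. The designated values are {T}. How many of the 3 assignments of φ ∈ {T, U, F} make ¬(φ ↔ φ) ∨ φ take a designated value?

1

φ=T: T ✓
φ=U: U ·
φ=F: F ·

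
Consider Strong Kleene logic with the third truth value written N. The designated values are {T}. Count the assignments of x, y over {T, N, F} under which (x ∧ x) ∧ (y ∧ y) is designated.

Designated under: (x=T, y=T).

1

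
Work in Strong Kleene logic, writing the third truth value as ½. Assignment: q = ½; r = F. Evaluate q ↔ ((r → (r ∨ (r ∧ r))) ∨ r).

r ∧ r = F ∧ F = F
r ∨ (r ∧ r) = F ∨ F = F
r → (r ∨ (r ∧ r)) = F → F = T
(r → (r ∨ (r ∧ r))) ∨ r = T ∨ F = T
q ↔ ((r → (r ∨ (r ∧ r))) ∨ r) = ½ ↔ T = ½

½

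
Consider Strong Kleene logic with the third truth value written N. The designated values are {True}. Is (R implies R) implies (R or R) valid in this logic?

No

Countermodel: R=N gives N, which is not designated.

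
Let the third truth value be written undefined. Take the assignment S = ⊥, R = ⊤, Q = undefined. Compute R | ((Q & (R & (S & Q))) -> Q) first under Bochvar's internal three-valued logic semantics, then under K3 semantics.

undefined; ⊤

In Bochvar's internal three-valued logic: S & Q = ⊥ & undefined = undefined
R & (S & Q) = ⊤ & undefined = undefined
Q & (R & (S & Q)) = undefined & undefined = undefined
(Q & (R & (S & Q))) -> Q = undefined -> undefined = undefined  [any arg is the third value ⇒ result is the third value]
R | ((Q & (R & (S & Q))) -> Q) = ⊤ | undefined = undefined
In K3: S & Q = ⊥ & undefined = ⊥
R & (S & Q) = ⊤ & ⊥ = ⊥
Q & (R & (S & Q)) = undefined & ⊥ = ⊥
(Q & (R & (S & Q))) -> Q = ⊥ -> undefined = ⊤  [~⊥ | undefined]
R | ((Q & (R & (S & Q))) -> Q) = ⊤ | ⊤ = ⊤
They differ because Bochvar's internal three-valued logic and K3 treat undefined differently under the binary connectives.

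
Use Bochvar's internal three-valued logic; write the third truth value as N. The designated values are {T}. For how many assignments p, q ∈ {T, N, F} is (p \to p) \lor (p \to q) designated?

Designated under: (p=T, q=T); (p=T, q=F); (p=F, q=T); (p=F, q=F).

4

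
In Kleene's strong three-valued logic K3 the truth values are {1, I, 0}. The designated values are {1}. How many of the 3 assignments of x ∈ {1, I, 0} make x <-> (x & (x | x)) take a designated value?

x=1: 1 ✓
x=I: I ·
x=0: 1 ✓

2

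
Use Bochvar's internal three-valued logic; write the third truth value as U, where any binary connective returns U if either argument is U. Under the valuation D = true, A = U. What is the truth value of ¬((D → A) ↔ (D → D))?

D → A = true → U = U  [any arg is the third value ⇒ result is the third value]
D → D = true → true = true
(D → A) ↔ (D → D) = U ↔ true = U
¬((D → A) ↔ (D → D)) = ¬U = U

U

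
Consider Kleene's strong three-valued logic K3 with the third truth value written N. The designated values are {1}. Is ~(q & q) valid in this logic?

Countermodel: q=1 gives 0, which is not designated.

No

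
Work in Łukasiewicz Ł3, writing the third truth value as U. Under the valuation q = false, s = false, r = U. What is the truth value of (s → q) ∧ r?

s → q = false → false = true
(s → q) ∧ r = true ∧ U = U

U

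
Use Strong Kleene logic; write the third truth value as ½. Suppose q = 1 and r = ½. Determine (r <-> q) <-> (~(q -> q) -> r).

½

r <-> q = ½ <-> 1 = ½
q -> q = 1 -> 1 = 1
~(q -> q) = ~1 = 0
~(q -> q) -> r = 0 -> ½ = 1  [~0 | ½]
(r <-> q) <-> (~(q -> q) -> r) = ½ <-> 1 = ½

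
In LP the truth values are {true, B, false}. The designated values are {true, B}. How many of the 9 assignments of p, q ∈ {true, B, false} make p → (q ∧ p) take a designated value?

8

Of the 9 assignments, 8 give a value in {true, B}.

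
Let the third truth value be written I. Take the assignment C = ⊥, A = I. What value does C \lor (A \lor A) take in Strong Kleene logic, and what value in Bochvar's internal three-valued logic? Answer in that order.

I; I

In Strong Kleene logic: A \lor A = I \lor I = I
C \lor (A \lor A) = ⊥ \lor I = I
In Bochvar's internal three-valued logic: A \lor A = I \lor I = I
C \lor (A \lor A) = ⊥ \lor I = I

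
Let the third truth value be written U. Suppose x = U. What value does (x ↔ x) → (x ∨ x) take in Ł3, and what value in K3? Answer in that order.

In Ł3: x ↔ x = U ↔ U = True  [1 − |½−½|]
x ∨ x = U ∨ U = U
(x ↔ x) → (x ∨ x) = True → U = U
In K3: x ↔ x = U ↔ U = U
x ∨ x = U ∨ U = U
(x ↔ x) → (x ∨ x) = U → U = U

U; U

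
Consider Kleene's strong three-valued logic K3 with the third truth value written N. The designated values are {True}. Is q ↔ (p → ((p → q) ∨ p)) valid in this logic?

No

Countermodel: q=N, p=True gives N, which is not designated.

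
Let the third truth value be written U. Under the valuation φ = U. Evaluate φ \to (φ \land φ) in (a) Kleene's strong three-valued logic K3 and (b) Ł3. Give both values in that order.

U; T

In Kleene's strong three-valued logic K3: φ \land φ = U \land U = U
φ \to (φ \land φ) = U \to U = U  [\lnot U \lor U]
In Ł3: φ \land φ = U \land U = U
φ \to (φ \land φ) = U \to U = T  [min(1, 1−½+½)]
They differ because Kleene's strong three-valued logic K3 and Ł3 treat U differently under implication.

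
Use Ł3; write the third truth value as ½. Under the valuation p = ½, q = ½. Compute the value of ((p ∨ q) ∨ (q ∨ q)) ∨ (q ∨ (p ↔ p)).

p ∨ q = ½ ∨ ½ = ½
q ∨ q = ½ ∨ ½ = ½
(p ∨ q) ∨ (q ∨ q) = ½ ∨ ½ = ½
p ↔ p = ½ ↔ ½ = true  [1 − |½−½|]
q ∨ (p ↔ p) = ½ ∨ true = true
((p ∨ q) ∨ (q ∨ q)) ∨ (q ∨ (p ↔ p)) = ½ ∨ true = true

true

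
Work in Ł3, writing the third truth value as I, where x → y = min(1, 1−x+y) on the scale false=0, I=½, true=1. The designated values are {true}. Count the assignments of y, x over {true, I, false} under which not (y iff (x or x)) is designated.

2

Designated under: (y=true, x=false); (y=false, x=true).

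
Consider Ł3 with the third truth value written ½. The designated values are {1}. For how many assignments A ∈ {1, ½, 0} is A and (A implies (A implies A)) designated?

1

A=1: 1 ✓
A=½: ½ ·
A=0: 0 ·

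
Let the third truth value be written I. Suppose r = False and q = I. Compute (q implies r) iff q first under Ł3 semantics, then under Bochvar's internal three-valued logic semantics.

True; I

In Ł3: q implies r = I implies False = I
(q implies r) iff q = I iff I = True
In Bochvar's internal three-valued logic: q implies r = I implies False = I
(q implies r) iff q = I iff I = I
They differ because Ł3 and Bochvar's internal three-valued logic treat I differently under the binary connectives.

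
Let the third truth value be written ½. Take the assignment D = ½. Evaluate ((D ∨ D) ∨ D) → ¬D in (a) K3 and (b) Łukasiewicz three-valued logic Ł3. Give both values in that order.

½; 1

In K3: D ∨ D = ½ ∨ ½ = ½
(D ∨ D) ∨ D = ½ ∨ ½ = ½
¬D = ¬½ = ½
((D ∨ D) ∨ D) → ¬D = ½ → ½ = ½  [¬½ ∨ ½]
In Łukasiewicz three-valued logic Ł3: D ∨ D = ½ ∨ ½ = ½
(D ∨ D) ∨ D = ½ ∨ ½ = ½
¬D = ¬½ = ½
((D ∨ D) ∨ D) → ¬D = ½ → ½ = 1  [min(1, 1−½+½)]
They differ because K3 and Łukasiewicz three-valued logic Ł3 treat ½ differently under implication.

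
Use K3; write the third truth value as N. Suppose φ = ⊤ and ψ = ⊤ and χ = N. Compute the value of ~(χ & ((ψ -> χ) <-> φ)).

N

ψ -> χ = ⊤ -> N = N
(ψ -> χ) <-> φ = N <-> ⊤ = N
χ & ((ψ -> χ) <-> φ) = N & N = N
~(χ & ((ψ -> χ) <-> φ)) = ~N = N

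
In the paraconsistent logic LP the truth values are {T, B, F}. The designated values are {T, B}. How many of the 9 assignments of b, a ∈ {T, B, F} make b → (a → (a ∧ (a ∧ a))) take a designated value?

9

Of the 9 assignments, 9 give a value in {T, B}.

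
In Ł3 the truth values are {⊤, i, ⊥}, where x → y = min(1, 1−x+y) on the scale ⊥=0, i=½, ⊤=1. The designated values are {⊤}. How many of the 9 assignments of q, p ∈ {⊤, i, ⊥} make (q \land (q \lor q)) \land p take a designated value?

Designated under: (q=⊤, p=⊤).

1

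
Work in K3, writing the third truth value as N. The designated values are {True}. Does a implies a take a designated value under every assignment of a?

No

Countermodel: a=N gives N, which is not designated.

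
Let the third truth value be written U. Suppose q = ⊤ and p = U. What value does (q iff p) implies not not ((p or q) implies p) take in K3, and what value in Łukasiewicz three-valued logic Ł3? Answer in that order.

In K3: q iff p = ⊤ iff U = U
p or q = U or ⊤ = ⊤
(p or q) implies p = ⊤ implies U = U
not ((p or q) implies p) = not U = U
not not ((p or q) implies p) = not U = U
(q iff p) implies not not ((p or q) implies p) = U implies U = U
In Łukasiewicz three-valued logic Ł3: q iff p = ⊤ iff U = U  [1 − |1−½|]
p or q = U or ⊤ = ⊤
(p or q) implies p = ⊤ implies U = U
not ((p or q) implies p) = not U = U
not not ((p or q) implies p) = not U = U
(q iff p) implies not not ((p or q) implies p) = U implies U = ⊤
They differ because K3 and Łukasiewicz three-valued logic Ł3 treat U differently under implication.

U; ⊤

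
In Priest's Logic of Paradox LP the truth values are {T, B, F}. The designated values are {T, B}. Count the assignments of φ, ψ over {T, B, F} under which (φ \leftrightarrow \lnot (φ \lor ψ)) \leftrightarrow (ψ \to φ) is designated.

Designated under: (φ=B, ψ=T); (φ=B, ψ=B); (φ=B, ψ=F); (φ=F, ψ=B).

4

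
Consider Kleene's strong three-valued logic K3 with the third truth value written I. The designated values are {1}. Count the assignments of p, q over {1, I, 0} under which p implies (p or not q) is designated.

Of the 9 assignments, 7 give a value in {1}.

7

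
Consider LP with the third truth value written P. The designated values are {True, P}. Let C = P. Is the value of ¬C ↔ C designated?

Yes

¬C = ¬P = P
¬C ↔ C = P ↔ P = P
P ∈ {True, P}.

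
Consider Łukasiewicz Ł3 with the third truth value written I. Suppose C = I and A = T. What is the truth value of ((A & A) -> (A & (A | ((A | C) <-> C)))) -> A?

A & A = T & T = T
A | C = T | I = T
(A | C) <-> C = T <-> I = I  [1 − |1−½|]
A | ((A | C) <-> C) = T | I = T
A & (A | ((A | C) <-> C)) = T & T = T
(A & A) -> (A & (A | ((A | C) <-> C))) = T -> T = T
((A & A) -> (A & (A | ((A | C) <-> C)))) -> A = T -> T = T

T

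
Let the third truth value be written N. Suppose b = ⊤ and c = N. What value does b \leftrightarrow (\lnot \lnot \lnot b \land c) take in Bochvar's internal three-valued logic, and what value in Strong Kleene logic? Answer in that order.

In Bochvar's internal three-valued logic: \lnot b = \lnot ⊤ = ⊥
\lnot \lnot b = \lnot ⊥ = ⊤
\lnot \lnot \lnot b = \lnot ⊤ = ⊥
\lnot \lnot \lnot b \land c = ⊥ \land N = N
b \leftrightarrow (\lnot \lnot \lnot b \land c) = ⊤ \leftrightarrow N = N
In Strong Kleene logic: \lnot b = \lnot ⊤ = ⊥
\lnot \lnot b = \lnot ⊥ = ⊤
\lnot \lnot \lnot b = \lnot ⊤ = ⊥
\lnot \lnot \lnot b \land c = ⊥ \land N = ⊥
b \leftrightarrow (\lnot \lnot \lnot b \land c) = ⊤ \leftrightarrow ⊥ = ⊥
They differ because Bochvar's internal three-valued logic and Strong Kleene logic treat N differently under the binary connectives.

N; ⊥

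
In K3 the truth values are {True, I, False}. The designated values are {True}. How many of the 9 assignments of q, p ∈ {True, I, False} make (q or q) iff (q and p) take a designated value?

4

Designated under: (q=True, p=True); (q=False, p=True); (q=False, p=I); (q=False, p=False).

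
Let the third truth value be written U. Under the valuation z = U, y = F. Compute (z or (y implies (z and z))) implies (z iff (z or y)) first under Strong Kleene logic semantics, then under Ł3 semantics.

In Strong Kleene logic: z and z = U and U = U
y implies (z and z) = F implies U = T  [not F or U]
z or (y implies (z and z)) = U or T = T
z or y = U or F = U
z iff (z or y) = U iff U = U
(z or (y implies (z and z))) implies (z iff (z or y)) = T implies U = U
In Ł3: z and z = U and U = U
y implies (z and z) = F implies U = T  [min(1, 1−0+½)]
z or (y implies (z and z)) = U or T = T
z or y = U or F = U
z iff (z or y) = U iff U = T
(z or (y implies (z and z))) implies (z iff (z or y)) = T implies T = T
They differ because Strong Kleene logic and Ł3 treat U differently under implication.

U; T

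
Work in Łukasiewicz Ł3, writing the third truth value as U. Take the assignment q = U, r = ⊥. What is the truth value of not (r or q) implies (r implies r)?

⊤

r or q = ⊥ or U = U
not (r or q) = not U = U
r implies r = ⊥ implies ⊥ = ⊤
not (r or q) implies (r implies r) = U implies ⊤ = ⊤  [min(1, 1−½+1)]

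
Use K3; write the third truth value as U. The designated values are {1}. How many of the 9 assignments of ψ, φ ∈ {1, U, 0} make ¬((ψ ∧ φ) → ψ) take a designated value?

Of the 9 assignments, 0 give a value in {1}.

0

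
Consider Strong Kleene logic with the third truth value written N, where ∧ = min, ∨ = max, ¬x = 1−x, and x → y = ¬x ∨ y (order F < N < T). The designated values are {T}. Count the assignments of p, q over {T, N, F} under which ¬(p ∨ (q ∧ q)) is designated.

Designated under: (p=F, q=F).

1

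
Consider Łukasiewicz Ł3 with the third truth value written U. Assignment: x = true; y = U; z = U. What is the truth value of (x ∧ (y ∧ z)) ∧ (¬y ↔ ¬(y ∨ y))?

U

y ∧ z = U ∧ U = U
x ∧ (y ∧ z) = true ∧ U = U
¬y = ¬U = U
y ∨ y = U ∨ U = U
¬(y ∨ y) = ¬U = U
¬y ↔ ¬(y ∨ y) = U ↔ U = true  [1 − |½−½|]
(x ∧ (y ∧ z)) ∧ (¬y ↔ ¬(y ∨ y)) = U ∧ true = U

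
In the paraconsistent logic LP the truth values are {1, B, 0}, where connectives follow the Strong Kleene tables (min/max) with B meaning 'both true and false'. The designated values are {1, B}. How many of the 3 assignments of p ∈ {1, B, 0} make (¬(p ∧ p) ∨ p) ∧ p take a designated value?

2

p=1: 1 ✓
p=B: B ✓
p=0: 0 ·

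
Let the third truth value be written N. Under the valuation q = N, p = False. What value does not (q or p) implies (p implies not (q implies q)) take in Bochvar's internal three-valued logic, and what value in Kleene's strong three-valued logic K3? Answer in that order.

In Bochvar's internal three-valued logic: q or p = N or False = N
not (q or p) = not N = N
q implies q = N implies N = N  [any arg is the third value ⇒ result is the third value]
not (q implies q) = not N = N
p implies not (q implies q) = False implies N = N
not (q or p) implies (p implies not (q implies q)) = N implies N = N
In Kleene's strong three-valued logic K3: q or p = N or False = N
not (q or p) = not N = N
q implies q = N implies N = N  [not N or N]
not (q implies q) = not N = N
p implies not (q implies q) = False implies N = True
not (q or p) implies (p implies not (q implies q)) = N implies True = True
They differ because Bochvar's internal three-valued logic and Kleene's strong three-valued logic K3 treat N differently under the binary connectives.

N; True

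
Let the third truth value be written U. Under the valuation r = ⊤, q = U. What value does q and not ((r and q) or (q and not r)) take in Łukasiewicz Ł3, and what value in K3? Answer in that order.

In Łukasiewicz Ł3: r and q = ⊤ and U = U
not r = not ⊤ = ⊥
q and not r = U and ⊥ = ⊥
(r and q) or (q and not r) = U or ⊥ = U
not ((r and q) or (q and not r)) = not U = U
q and not ((r and q) or (q and not r)) = U and U = U
In K3: r and q = ⊤ and U = U
not r = not ⊤ = ⊥
q and not r = U and ⊥ = ⊥
(r and q) or (q and not r) = U or ⊥ = U
not ((r and q) or (q and not r)) = not U = U
q and not ((r and q) or (q and not r)) = U and U = U

U; U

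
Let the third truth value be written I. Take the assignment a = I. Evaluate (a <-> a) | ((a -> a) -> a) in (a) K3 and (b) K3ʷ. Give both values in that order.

In K3: a <-> a = I <-> I = I
a -> a = I -> I = I  [~I | I]
(a -> a) -> a = I -> I = I
(a <-> a) | ((a -> a) -> a) = I | I = I
In K3ʷ: a <-> a = I <-> I = I
a -> a = I -> I = I  [any arg is the third value ⇒ result is the third value]
(a -> a) -> a = I -> I = I
(a <-> a) | ((a -> a) -> a) = I | I = I

I; I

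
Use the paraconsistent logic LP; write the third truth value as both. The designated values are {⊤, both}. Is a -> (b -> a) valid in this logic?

Yes

Every assignment of a, b over {⊤, both, ⊥} gives a value in {⊤, both}.
In particular, with a=both, b=both: a -> (b -> a) = both.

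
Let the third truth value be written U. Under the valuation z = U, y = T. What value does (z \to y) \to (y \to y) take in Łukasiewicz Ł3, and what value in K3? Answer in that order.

In Łukasiewicz Ł3: z \to y = U \to T = T  [min(1, 1−½+1)]
y \to y = T \to T = T
(z \to y) \to (y \to y) = T \to T = T
In K3: z \to y = U \to T = T  [\lnot U \lor T]
y \to y = T \to T = T
(z \to y) \to (y \to y) = T \to T = T

T; T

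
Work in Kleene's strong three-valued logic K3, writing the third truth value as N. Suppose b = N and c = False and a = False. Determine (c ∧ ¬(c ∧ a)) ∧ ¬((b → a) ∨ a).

c ∧ a = False ∧ False = False
¬(c ∧ a) = ¬False = True
c ∧ ¬(c ∧ a) = False ∧ True = False
b → a = N → False = N
(b → a) ∨ a = N ∨ False = N
¬((b → a) ∨ a) = ¬N = N
(c ∧ ¬(c ∧ a)) ∧ ¬((b → a) ∨ a) = False ∧ N = False

False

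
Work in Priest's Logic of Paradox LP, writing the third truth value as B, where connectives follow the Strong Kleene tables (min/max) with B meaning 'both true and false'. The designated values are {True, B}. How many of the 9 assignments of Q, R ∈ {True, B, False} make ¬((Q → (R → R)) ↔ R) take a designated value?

Of the 9 assignments, 6 give a value in {True, B}.

6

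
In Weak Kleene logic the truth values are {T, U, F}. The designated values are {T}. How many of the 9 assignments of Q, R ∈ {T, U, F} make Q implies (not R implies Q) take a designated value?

Designated under: (Q=T, R=T); (Q=T, R=F); (Q=F, R=T); (Q=F, R=F).

4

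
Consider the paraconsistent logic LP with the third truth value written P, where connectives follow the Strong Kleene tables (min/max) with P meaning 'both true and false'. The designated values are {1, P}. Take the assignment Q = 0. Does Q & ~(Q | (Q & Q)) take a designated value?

No

Q & Q = 0 & 0 = 0
Q | (Q & Q) = 0 | 0 = 0
~(Q | (Q & Q)) = ~0 = 1
Q & ~(Q | (Q & Q)) = 0 & 1 = 0
0 ∉ {1, P}.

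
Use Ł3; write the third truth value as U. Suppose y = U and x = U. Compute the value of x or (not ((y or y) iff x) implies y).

y or y = U or U = U
(y or y) iff x = U iff U = True  [1 − |½−½|]
not ((y or y) iff x) = not True = False
not ((y or y) iff x) implies y = False implies U = True
x or (not ((y or y) iff x) implies y) = U or True = True

True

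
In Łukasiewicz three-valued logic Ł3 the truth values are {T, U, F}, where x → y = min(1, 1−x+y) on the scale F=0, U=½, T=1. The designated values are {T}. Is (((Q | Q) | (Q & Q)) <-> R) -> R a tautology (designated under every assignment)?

No

Countermodel: Q=U, R=U gives U, which is not designated.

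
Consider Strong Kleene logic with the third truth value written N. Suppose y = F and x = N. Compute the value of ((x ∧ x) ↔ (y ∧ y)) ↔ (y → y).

N

x ∧ x = N ∧ N = N
y ∧ y = F ∧ F = F
(x ∧ x) ↔ (y ∧ y) = N ↔ F = N
y → y = F → F = T
((x ∧ x) ↔ (y ∧ y)) ↔ (y → y) = N ↔ T = N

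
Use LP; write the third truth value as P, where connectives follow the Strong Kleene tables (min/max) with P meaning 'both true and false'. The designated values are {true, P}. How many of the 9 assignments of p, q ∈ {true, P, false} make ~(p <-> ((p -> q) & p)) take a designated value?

Of the 9 assignments, 5 give a value in {true, P}.

5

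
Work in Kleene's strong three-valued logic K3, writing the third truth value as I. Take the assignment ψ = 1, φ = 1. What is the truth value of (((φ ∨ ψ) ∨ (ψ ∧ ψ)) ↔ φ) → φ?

1

φ ∨ ψ = 1 ∨ 1 = 1
ψ ∧ ψ = 1 ∧ 1 = 1
(φ ∨ ψ) ∨ (ψ ∧ ψ) = 1 ∨ 1 = 1
((φ ∨ ψ) ∨ (ψ ∧ ψ)) ↔ φ = 1 ↔ 1 = 1
(((φ ∨ ψ) ∨ (ψ ∧ ψ)) ↔ φ) → φ = 1 → 1 = 1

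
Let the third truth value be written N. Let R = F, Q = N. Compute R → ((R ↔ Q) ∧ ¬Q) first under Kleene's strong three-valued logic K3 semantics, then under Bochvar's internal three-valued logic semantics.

In Kleene's strong three-valued logic K3: R ↔ Q = F ↔ N = N
¬Q = ¬N = N
(R ↔ Q) ∧ ¬Q = N ∧ N = N
R → ((R ↔ Q) ∧ ¬Q) = F → N = T
In Bochvar's internal three-valued logic: R ↔ Q = F ↔ N = N
¬Q = ¬N = N
(R ↔ Q) ∧ ¬Q = N ∧ N = N
R → ((R ↔ Q) ∧ ¬Q) = F → N = N  [any arg is the third value ⇒ result is the third value]
They differ because Kleene's strong three-valued logic K3 and Bochvar's internal three-valued logic treat N differently under the binary connectives.

T; N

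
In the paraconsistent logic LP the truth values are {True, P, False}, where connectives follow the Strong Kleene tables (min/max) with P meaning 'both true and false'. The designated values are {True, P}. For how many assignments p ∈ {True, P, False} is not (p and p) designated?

p=True: False ·
p=P: P ✓
p=False: True ✓

2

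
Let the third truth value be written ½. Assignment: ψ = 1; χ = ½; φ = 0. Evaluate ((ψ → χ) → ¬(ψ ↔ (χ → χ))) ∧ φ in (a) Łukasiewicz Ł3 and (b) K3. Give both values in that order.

In Łukasiewicz Ł3: ψ → χ = 1 → ½ = ½  [min(1, 1−1+½)]
χ → χ = ½ → ½ = 1
ψ ↔ (χ → χ) = 1 ↔ 1 = 1
¬(ψ ↔ (χ → χ)) = ¬1 = 0
(ψ → χ) → ¬(ψ ↔ (χ → χ)) = ½ → 0 = ½
((ψ → χ) → ¬(ψ ↔ (χ → χ))) ∧ φ = ½ ∧ 0 = 0
In K3: ψ → χ = 1 → ½ = ½  [¬1 ∨ ½]
χ → χ = ½ → ½ = ½
ψ ↔ (χ → χ) = 1 ↔ ½ = ½
¬(ψ ↔ (χ → χ)) = ¬½ = ½
(ψ → χ) → ¬(ψ ↔ (χ → χ)) = ½ → ½ = ½
((ψ → χ) → ¬(ψ ↔ (χ → χ))) ∧ φ = ½ ∧ 0 = 0

0; 0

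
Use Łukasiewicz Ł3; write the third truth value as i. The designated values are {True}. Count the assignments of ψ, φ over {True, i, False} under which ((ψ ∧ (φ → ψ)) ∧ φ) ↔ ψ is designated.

6

Of the 9 assignments, 6 give a value in {True}.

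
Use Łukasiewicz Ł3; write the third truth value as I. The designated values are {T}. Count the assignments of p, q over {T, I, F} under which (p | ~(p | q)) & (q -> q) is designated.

Designated under: (p=T, q=T); (p=T, q=I); (p=T, q=F); (p=F, q=F).

4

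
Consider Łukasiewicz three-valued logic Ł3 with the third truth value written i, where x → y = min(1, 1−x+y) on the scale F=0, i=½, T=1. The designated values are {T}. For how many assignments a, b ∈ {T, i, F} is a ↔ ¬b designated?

3

Designated under: (a=T, b=F); (a=i, b=i); (a=F, b=T).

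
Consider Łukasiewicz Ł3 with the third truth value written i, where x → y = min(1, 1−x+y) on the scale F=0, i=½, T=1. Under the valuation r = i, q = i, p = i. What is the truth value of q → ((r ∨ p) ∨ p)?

r ∨ p = i ∨ i = i
(r ∨ p) ∨ p = i ∨ i = i
q → ((r ∨ p) ∨ p) = i → i = T  [min(1, 1−½+½)]

T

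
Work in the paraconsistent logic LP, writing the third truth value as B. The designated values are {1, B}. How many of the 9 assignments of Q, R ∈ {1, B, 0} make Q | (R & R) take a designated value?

8

Of the 9 assignments, 8 give a value in {1, B}.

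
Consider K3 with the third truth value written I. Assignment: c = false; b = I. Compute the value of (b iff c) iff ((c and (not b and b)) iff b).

b iff c = I iff false = I
not b = not I = I
not b and b = I and I = I
c and (not b and b) = false and I = false
(c and (not b and b)) iff b = false iff I = I
(b iff c) iff ((c and (not b and b)) iff b) = I iff I = I

I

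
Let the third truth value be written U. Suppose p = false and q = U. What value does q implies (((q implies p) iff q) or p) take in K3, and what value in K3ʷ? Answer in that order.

In K3: q implies p = U implies false = U
(q implies p) iff q = U iff U = U
((q implies p) iff q) or p = U or false = U
q implies (((q implies p) iff q) or p) = U implies U = U
In K3ʷ: q implies p = U implies false = U
(q implies p) iff q = U iff U = U
((q implies p) iff q) or p = U or false = U
q implies (((q implies p) iff q) or p) = U implies U = U

U; U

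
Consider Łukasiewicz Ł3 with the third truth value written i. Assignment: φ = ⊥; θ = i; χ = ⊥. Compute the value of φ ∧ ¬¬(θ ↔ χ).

⊥

θ ↔ χ = i ↔ ⊥ = i  [1 − |½−0|]
¬(θ ↔ χ) = ¬i = i
¬¬(θ ↔ χ) = ¬i = i
φ ∧ ¬¬(θ ↔ χ) = ⊥ ∧ i = ⊥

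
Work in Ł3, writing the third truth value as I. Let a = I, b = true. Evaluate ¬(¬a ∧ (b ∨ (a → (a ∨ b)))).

I

¬a = ¬I = I
a ∨ b = I ∨ true = true
a → (a ∨ b) = I → true = true
b ∨ (a → (a ∨ b)) = true ∨ true = true
¬a ∧ (b ∨ (a → (a ∨ b))) = I ∧ true = I
¬(¬a ∧ (b ∨ (a → (a ∨ b)))) = ¬I = I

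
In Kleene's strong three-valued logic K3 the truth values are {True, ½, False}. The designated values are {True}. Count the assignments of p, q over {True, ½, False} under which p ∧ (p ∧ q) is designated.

Designated under: (p=True, q=True).

1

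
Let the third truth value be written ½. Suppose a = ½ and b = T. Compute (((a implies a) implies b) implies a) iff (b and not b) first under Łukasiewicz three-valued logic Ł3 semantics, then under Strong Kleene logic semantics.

½; ½

In Łukasiewicz three-valued logic Ł3: a implies a = ½ implies ½ = T  [min(1, 1−½+½)]
(a implies a) implies b = T implies T = T
((a implies a) implies b) implies a = T implies ½ = ½
not b = not T = F
b and not b = T and F = F
(((a implies a) implies b) implies a) iff (b and not b) = ½ iff F = ½
In Strong Kleene logic: a implies a = ½ implies ½ = ½  [not ½ or ½]
(a implies a) implies b = ½ implies T = T
((a implies a) implies b) implies a = T implies ½ = ½
not b = not T = F
b and not b = T and F = F
(((a implies a) implies b) implies a) iff (b and not b) = ½ iff F = ½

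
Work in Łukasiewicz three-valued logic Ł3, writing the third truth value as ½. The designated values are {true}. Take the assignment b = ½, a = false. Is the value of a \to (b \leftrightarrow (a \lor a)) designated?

Yes

a \lor a = false \lor false = false
b \leftrightarrow (a \lor a) = ½ \leftrightarrow false = ½  [1 − |½−0|]
a \to (b \leftrightarrow (a \lor a)) = false \to ½ = true
true ∈ {true}.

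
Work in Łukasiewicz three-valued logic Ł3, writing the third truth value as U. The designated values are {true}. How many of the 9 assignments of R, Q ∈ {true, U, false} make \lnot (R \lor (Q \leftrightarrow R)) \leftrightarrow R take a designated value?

Designated under: (R=U, Q=true); (R=U, Q=false); (R=false, Q=false).

3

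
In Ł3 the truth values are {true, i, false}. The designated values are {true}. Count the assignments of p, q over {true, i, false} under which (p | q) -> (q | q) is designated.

Of the 9 assignments, 6 give a value in {true}.

6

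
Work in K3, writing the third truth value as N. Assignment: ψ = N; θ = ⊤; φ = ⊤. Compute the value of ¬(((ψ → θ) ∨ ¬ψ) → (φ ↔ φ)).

⊥

ψ → θ = N → ⊤ = ⊤  [¬N ∨ ⊤]
¬ψ = ¬N = N
(ψ → θ) ∨ ¬ψ = ⊤ ∨ N = ⊤
φ ↔ φ = ⊤ ↔ ⊤ = ⊤
((ψ → θ) ∨ ¬ψ) → (φ ↔ φ) = ⊤ → ⊤ = ⊤
¬(((ψ → θ) ∨ ¬ψ) → (φ ↔ φ)) = ¬⊤ = ⊥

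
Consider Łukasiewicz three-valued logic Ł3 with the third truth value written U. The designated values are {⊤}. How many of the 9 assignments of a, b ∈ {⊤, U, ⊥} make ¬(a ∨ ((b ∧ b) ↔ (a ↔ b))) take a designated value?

Designated under: (a=⊥, b=⊤); (a=⊥, b=⊥).

2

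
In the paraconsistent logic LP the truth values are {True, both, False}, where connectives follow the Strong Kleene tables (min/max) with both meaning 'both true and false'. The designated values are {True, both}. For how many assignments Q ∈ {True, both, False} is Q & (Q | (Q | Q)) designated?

Q=True: True ✓
Q=both: both ✓
Q=False: False ·

2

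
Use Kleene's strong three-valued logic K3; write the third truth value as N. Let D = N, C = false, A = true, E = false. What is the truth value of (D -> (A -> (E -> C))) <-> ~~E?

false

E -> C = false -> false = true
A -> (E -> C) = true -> true = true
D -> (A -> (E -> C)) = N -> true = true  [~N | true]
~E = ~false = true
~~E = ~true = false
(D -> (A -> (E -> C))) <-> ~~E = true <-> false = false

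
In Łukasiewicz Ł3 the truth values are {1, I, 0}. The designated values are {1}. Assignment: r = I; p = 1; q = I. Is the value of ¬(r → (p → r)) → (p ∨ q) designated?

p → r = 1 → I = I
r → (p → r) = I → I = 1
¬(r → (p → r)) = ¬1 = 0
p ∨ q = 1 ∨ I = 1
¬(r → (p → r)) → (p ∨ q) = 0 → 1 = 1
1 ∈ {1}.

Yes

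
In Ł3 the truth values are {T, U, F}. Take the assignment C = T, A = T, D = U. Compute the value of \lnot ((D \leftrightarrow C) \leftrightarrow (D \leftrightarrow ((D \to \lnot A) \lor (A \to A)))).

D \leftrightarrow C = U \leftrightarrow T = U  [1 − |½−1|]
\lnot A = \lnot T = F
D \to \lnot A = U \to F = U
A \to A = T \to T = T
(D \to \lnot A) \lor (A \to A) = U \lor T = T
D \leftrightarrow ((D \to \lnot A) \lor (A \to A)) = U \leftrightarrow T = U
(D \leftrightarrow C) \leftrightarrow (D \leftrightarrow ((D \to \lnot A) \lor (A \to A))) = U \leftrightarrow U = T
\lnot ((D \leftrightarrow C) \leftrightarrow (D \leftrightarrow ((D \to \lnot A) \lor (A \to A)))) = \lnot T = F

F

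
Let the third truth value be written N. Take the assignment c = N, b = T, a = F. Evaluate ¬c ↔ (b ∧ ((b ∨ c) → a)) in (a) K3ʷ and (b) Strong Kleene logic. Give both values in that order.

In K3ʷ: ¬c = ¬N = N
b ∨ c = T ∨ N = N
(b ∨ c) → a = N → F = N  [any arg is the third value ⇒ result is the third value]
b ∧ ((b ∨ c) → a) = T ∧ N = N
¬c ↔ (b ∧ ((b ∨ c) → a)) = N ↔ N = N
In Strong Kleene logic: ¬c = ¬N = N
b ∨ c = T ∨ N = T
(b ∨ c) → a = T → F = F
b ∧ ((b ∨ c) → a) = T ∧ F = F
¬c ↔ (b ∧ ((b ∨ c) → a)) = N ↔ F = N

N; N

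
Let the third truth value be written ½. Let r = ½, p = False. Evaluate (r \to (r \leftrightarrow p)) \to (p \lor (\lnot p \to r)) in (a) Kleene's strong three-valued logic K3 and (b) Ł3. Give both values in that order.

In Kleene's strong three-valued logic K3: r \leftrightarrow p = ½ \leftrightarrow False = ½
r \to (r \leftrightarrow p) = ½ \to ½ = ½  [\lnot ½ \lor ½]
\lnot p = \lnot False = True
\lnot p \to r = True \to ½ = ½
p \lor (\lnot p \to r) = False \lor ½ = ½
(r \to (r \leftrightarrow p)) \to (p \lor (\lnot p \to r)) = ½ \to ½ = ½
In Ł3: r \leftrightarrow p = ½ \leftrightarrow False = ½  [1 − |½−0|]
r \to (r \leftrightarrow p) = ½ \to ½ = True
\lnot p = \lnot False = True
\lnot p \to r = True \to ½ = ½
p \lor (\lnot p \to r) = False \lor ½ = ½
(r \to (r \leftrightarrow p)) \to (p \lor (\lnot p \to r)) = True \to ½ = ½

½; ½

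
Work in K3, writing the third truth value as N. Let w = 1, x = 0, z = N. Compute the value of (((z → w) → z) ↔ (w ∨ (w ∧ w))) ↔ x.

N

z → w = N → 1 = 1
(z → w) → z = 1 → N = N
w ∧ w = 1 ∧ 1 = 1
w ∨ (w ∧ w) = 1 ∨ 1 = 1
((z → w) → z) ↔ (w ∨ (w ∧ w)) = N ↔ 1 = N
(((z → w) → z) ↔ (w ∨ (w ∧ w))) ↔ x = N ↔ 0 = N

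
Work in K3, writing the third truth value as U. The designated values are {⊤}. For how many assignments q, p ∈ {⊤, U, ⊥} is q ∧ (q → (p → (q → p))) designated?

2

Designated under: (q=⊤, p=⊤); (q=⊤, p=⊥).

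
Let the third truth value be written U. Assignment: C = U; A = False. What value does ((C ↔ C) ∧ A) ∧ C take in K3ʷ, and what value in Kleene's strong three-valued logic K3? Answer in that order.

U; False

In K3ʷ: C ↔ C = U ↔ U = U
(C ↔ C) ∧ A = U ∧ False = U
((C ↔ C) ∧ A) ∧ C = U ∧ U = U
In Kleene's strong three-valued logic K3: C ↔ C = U ↔ U = U
(C ↔ C) ∧ A = U ∧ False = False
((C ↔ C) ∧ A) ∧ C = False ∧ U = False
They differ because K3ʷ and Kleene's strong three-valued logic K3 treat U differently under the binary connectives.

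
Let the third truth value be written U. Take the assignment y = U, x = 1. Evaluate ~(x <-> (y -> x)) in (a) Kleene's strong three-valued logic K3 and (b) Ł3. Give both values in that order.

In Kleene's strong three-valued logic K3: y -> x = U -> 1 = 1
x <-> (y -> x) = 1 <-> 1 = 1
~(x <-> (y -> x)) = ~1 = 0
In Ł3: y -> x = U -> 1 = 1  [min(1, 1−½+1)]
x <-> (y -> x) = 1 <-> 1 = 1
~(x <-> (y -> x)) = ~1 = 0

0; 0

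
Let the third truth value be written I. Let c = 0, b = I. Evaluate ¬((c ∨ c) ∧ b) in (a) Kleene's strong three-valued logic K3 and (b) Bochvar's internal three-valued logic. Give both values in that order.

1; I

In Kleene's strong three-valued logic K3: c ∨ c = 0 ∨ 0 = 0
(c ∨ c) ∧ b = 0 ∧ I = 0
¬((c ∨ c) ∧ b) = ¬0 = 1
In Bochvar's internal three-valued logic: c ∨ c = 0 ∨ 0 = 0
(c ∨ c) ∧ b = 0 ∧ I = I
¬((c ∨ c) ∧ b) = ¬I = I
They differ because Kleene's strong three-valued logic K3 and Bochvar's internal three-valued logic treat I differently under the binary connectives.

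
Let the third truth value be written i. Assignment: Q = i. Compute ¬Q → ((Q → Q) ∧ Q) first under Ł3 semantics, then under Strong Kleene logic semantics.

In Ł3: ¬Q = ¬i = i
Q → Q = i → i = ⊤  [min(1, 1−½+½)]
(Q → Q) ∧ Q = ⊤ ∧ i = i
¬Q → ((Q → Q) ∧ Q) = i → i = ⊤
In Strong Kleene logic: ¬Q = ¬i = i
Q → Q = i → i = i  [¬i ∨ i]
(Q → Q) ∧ Q = i ∧ i = i
¬Q → ((Q → Q) ∧ Q) = i → i = i
They differ because Ł3 and Strong Kleene logic treat i differently under implication.

⊤; i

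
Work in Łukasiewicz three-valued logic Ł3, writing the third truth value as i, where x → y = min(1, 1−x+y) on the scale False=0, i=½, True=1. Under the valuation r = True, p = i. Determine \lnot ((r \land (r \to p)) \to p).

r \to p = True \to i = i  [min(1, 1−1+½)]
r \land (r \to p) = True \land i = i
(r \land (r \to p)) \to p = i \to i = True
\lnot ((r \land (r \to p)) \to p) = \lnot True = False

False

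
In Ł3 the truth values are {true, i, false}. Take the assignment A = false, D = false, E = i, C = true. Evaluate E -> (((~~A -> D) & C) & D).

~A = ~false = true
~~A = ~true = false
~~A -> D = false -> false = true
(~~A -> D) & C = true & true = true
((~~A -> D) & C) & D = true & false = false
E -> (((~~A -> D) & C) & D) = i -> false = i  [min(1, 1−½+0)]

i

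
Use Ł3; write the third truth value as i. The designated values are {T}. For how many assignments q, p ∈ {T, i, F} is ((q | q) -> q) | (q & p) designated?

9

Of the 9 assignments, 9 give a value in {T}.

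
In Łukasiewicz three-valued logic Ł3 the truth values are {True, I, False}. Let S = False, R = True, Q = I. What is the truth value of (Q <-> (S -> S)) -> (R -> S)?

I

S -> S = False -> False = True
Q <-> (S -> S) = I <-> True = I  [1 − |½−1|]
R -> S = True -> False = False
(Q <-> (S -> S)) -> (R -> S) = I -> False = I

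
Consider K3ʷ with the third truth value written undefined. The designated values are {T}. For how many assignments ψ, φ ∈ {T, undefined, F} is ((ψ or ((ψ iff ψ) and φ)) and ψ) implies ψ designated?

4

Designated under: (ψ=T, φ=T); (ψ=T, φ=F); (ψ=F, φ=T); (ψ=F, φ=F).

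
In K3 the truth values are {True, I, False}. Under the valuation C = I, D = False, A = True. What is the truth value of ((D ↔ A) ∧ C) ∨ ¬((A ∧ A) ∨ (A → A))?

D ↔ A = False ↔ True = False
(D ↔ A) ∧ C = False ∧ I = False
A ∧ A = True ∧ True = True
A → A = True → True = True
(A ∧ A) ∨ (A → A) = True ∨ True = True
¬((A ∧ A) ∨ (A → A)) = ¬True = False
((D ↔ A) ∧ C) ∨ ¬((A ∧ A) ∨ (A → A)) = False ∨ False = False

False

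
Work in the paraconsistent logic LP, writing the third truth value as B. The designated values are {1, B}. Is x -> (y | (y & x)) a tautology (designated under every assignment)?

Countermodel: x=1, y=0 gives 0, which is not designated.

No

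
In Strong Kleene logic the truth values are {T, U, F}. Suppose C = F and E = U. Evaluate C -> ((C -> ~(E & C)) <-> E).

T

E & C = U & F = F
~(E & C) = ~F = T
C -> ~(E & C) = F -> T = T
(C -> ~(E & C)) <-> E = T <-> U = U
C -> ((C -> ~(E & C)) <-> E) = F -> U = T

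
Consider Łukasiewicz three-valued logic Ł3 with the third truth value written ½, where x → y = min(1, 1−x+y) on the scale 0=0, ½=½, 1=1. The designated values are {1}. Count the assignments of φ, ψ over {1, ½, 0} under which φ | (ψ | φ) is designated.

5

Of the 9 assignments, 5 give a value in {1}.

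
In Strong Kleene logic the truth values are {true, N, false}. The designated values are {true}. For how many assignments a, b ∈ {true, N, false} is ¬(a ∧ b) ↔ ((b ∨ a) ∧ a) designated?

Designated under: (a=true, b=false).

1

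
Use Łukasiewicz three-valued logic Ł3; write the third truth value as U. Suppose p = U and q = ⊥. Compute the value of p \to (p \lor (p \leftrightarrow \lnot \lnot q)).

\lnot q = \lnot ⊥ = ⊤
\lnot \lnot q = \lnot ⊤ = ⊥
p \leftrightarrow \lnot \lnot q = U \leftrightarrow ⊥ = U  [1 − |½−0|]
p \lor (p \leftrightarrow \lnot \lnot q) = U \lor U = U
p \to (p \lor (p \leftrightarrow \lnot \lnot q)) = U \to U = ⊤

⊤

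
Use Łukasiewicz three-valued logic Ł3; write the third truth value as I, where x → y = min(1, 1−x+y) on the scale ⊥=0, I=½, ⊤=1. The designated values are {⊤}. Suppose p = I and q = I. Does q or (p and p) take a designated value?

p and p = I and I = I
q or (p and p) = I or I = I
I ∉ {⊤}.

No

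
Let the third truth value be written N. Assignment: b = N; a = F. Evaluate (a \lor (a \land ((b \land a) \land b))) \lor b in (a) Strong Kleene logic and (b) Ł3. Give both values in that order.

N; N

In Strong Kleene logic: b \land a = N \land F = F
(b \land a) \land b = F \land N = F
a \land ((b \land a) \land b) = F \land F = F
a \lor (a \land ((b \land a) \land b)) = F \lor F = F
(a \lor (a \land ((b \land a) \land b))) \lor b = F \lor N = N
In Ł3: b \land a = N \land F = F
(b \land a) \land b = F \land N = F
a \land ((b \land a) \land b) = F \land F = F
a \lor (a \land ((b \land a) \land b)) = F \lor F = F
(a \lor (a \land ((b \land a) \land b))) \lor b = F \lor N = N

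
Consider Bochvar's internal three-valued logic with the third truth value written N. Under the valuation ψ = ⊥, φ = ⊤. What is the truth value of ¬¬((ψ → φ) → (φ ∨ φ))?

⊤

ψ → φ = ⊥ → ⊤ = ⊤
φ ∨ φ = ⊤ ∨ ⊤ = ⊤
(ψ → φ) → (φ ∨ φ) = ⊤ → ⊤ = ⊤
¬((ψ → φ) → (φ ∨ φ)) = ¬⊤ = ⊥
¬¬((ψ → φ) → (φ ∨ φ)) = ¬⊥ = ⊤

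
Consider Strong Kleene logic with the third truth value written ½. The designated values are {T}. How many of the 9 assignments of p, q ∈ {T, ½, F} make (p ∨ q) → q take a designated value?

4

Designated under: (p=T, q=T); (p=½, q=T); (p=F, q=T); (p=F, q=F).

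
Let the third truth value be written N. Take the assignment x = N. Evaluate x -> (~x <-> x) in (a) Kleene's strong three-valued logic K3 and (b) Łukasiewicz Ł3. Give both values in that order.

N; 1

In Kleene's strong three-valued logic K3: ~x = ~N = N
~x <-> x = N <-> N = N
x -> (~x <-> x) = N -> N = N
In Łukasiewicz Ł3: ~x = ~N = N
~x <-> x = N <-> N = 1  [1 − |½−½|]
x -> (~x <-> x) = N -> 1 = 1
They differ because Kleene's strong three-valued logic K3 and Łukasiewicz Ł3 treat N differently under implication.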